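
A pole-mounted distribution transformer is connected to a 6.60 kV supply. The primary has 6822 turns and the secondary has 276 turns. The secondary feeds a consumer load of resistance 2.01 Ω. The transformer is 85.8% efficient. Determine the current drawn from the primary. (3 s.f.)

I_p ≈ 6.26 A

V_s = 6600 × 276/6822 = 267.02 V.
I_s = V_s/R = 267.02/2.01 = 132.85 A.
P_out = V_s I_s = 267.02 × 132.85 = 35472 W.
P_in = P_out/η = 35472/0.858 = 41343 W.
I_p = P_in/V_p = 41343/6600 = 6.26 A.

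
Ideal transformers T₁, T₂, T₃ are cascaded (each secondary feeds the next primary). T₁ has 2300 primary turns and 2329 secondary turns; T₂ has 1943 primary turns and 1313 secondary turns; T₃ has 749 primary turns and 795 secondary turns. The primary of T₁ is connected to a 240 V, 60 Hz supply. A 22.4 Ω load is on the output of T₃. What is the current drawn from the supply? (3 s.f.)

I_supply ≈ 5.65 A

Secondary of T₁: V = 240.00 × 2329/2300 = 243.03 V.
Secondary of T₂: V = 243.03 × 1313/1943 = 164.23 V.
Secondary of T₃: V = 164.23 × 795/749 = 174.31 V.
I_load = 174.31/22.4 = 7.7818 A, so P_out = 174.31 × 7.7818 = 1356.5 W.
All ideal ⇒ P_in = P_out, so I_supply = 1356.5/240 = 5.65 A.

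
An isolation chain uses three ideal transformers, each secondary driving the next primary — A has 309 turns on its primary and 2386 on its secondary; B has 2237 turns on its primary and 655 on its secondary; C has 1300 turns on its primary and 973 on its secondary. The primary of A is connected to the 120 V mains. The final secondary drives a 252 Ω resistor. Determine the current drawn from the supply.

I_supply ≈ 1.36 A

Secondary of A: V = 120.00 × 2386/309 = 926.60 V.
Secondary of B: V = 926.60 × 655/2237 = 271.31 V.
Secondary of C: V = 271.31 × 973/1300 = 203.07 V.
I_load = 203.07/252 = 0.80582 A, so P_out = 203.07 × 0.80582 = 163.63 W.
All ideal ⇒ P_in = P_out, so I_supply = 163.63/120 = 1.36 A.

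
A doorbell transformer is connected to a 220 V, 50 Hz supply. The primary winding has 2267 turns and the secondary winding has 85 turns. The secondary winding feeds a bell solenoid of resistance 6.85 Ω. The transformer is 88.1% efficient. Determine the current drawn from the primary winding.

I_p ≈ 0.0512 A

V_s = 220 × 85/2267 = 8.2488 V.
I_s = V_s/R = 8.2488/6.85 = 1.2042 A.
P_out = V_s I_s = 8.2488 × 1.2042 = 9.9332 W.
P_in = P_out/η = 9.9332/0.881 = 11.275 W.
I_p = P_in/V_p = 11.275/220 = 0.0512 A.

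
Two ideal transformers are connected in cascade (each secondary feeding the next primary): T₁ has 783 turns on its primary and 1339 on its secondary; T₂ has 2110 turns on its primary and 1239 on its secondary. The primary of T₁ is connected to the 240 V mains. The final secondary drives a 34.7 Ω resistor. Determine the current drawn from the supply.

Secondary of T₁: V = 240.00 × 1339/783 = 410.42 V.
Secondary of T₂: V = 410.42 × 1239/2110 = 241.00 V.
I_load = 241.00/34.7 = 6.9453 A, so P_out = 241.00 × 6.9453 = 1673.8 W.
All ideal ⇒ P_in = P_out, so I_supply = 1673.8/240 = 6.97 A.

I_supply ≈ 6.97 A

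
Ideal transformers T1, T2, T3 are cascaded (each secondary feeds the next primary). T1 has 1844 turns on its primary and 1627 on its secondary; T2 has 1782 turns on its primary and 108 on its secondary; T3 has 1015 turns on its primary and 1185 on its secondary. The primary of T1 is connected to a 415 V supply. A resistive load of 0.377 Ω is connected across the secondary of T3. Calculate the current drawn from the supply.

I_supply ≈ 4.29 A

After T1: V = 415.00 × 1627/1844 = 366.16 V.
After T2: V = 366.16 × 108/1782 = 22.192 V.
After T3: V = 22.192 × 1185/1015 = 25.909 V.
I_load = 25.909/0.377 = 68.723 A, so P_out = 25.909 × 68.723 = 1780.5 W.
All ideal ⇒ P_in = P_out, so I_supply = 1780.5/415 = 4.29 A.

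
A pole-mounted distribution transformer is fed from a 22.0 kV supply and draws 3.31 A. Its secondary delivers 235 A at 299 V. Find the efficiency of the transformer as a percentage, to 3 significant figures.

P_in = 22000 × 3.31 = 72820.0 W.
P_out = 299 × 235 = 70265.0 W.
η = P_out/P_in = 70265.0/72820.0 = 0.965.

η ≈ 96.5%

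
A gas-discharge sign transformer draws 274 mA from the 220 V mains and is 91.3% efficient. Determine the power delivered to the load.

P_in = V_p I_p = 220 × 0.274 = 60.280 W.
P_out = η P_in = 0.913 × 60.280 = 55.0 W.

P_out ≈ 55.0 W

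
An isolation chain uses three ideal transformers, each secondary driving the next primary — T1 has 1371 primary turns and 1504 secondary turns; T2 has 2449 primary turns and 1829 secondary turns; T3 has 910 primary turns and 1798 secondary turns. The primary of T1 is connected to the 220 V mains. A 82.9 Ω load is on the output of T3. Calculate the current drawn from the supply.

I_supply ≈ 6.95 A

Secondary of T1: V = 220.00 × 1504/1371 = 241.34 V.
Secondary of T2: V = 241.34 × 1829/2449 = 180.24 V.
Secondary of T3: V = 180.24 × 1798/910 = 356.13 V.
I_load = 356.13/82.9 = 4.2959 A, so P_out = 356.13 × 4.2959 = 1529.9 W.
All ideal ⇒ P_in = P_out, so I_supply = 1529.9/220 = 6.95 A.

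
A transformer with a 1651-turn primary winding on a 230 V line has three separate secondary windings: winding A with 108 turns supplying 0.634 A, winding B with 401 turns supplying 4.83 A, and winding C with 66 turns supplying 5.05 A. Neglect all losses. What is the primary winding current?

I_p ≈ 1.42 A

V_A = 230 × 108/1651 = 15.045 V; V_B = 230 × 401/1651 = 55.863 V; V_C = 230 × 66/1651 = 9.1944 V.
P_out = V_A I_A + V_B I_B + V_C I_C = 15.045×0.634 + 55.863×4.83 + 9.1944×5.05 = 9.5388 + 269.82 + 46.432 = 325.79 W.
Ideal ⇒ P_in = P_out, so I_p = P_out/V_p = 325.79/230 = 1.42 A.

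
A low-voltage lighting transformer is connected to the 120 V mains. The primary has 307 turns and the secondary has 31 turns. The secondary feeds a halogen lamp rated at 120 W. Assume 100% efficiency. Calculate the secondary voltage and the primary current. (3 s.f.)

V_s ≈ 12.1 V, I_p ≈ 1.00 A

V_s = V_p × N_s/N_p = 120 × 31/307 = 12.117 V.
I_s = P/V_s = 120/12.117 = 9.9032 A.
I_p = I_s × N_s/N_p = 9.9032 × 31/307 = 1.00 A.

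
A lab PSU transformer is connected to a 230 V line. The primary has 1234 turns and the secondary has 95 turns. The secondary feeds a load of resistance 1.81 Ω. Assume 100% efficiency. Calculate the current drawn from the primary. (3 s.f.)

V_s = V_p × N_s/N_p = 230 × 95/1234 = 17.707 V.
I_s = V_s/R = 17.707/1.81 = 9.7827 A.
For an ideal transformer I_p N_p = I_s N_s, so I_p = 9.7827 × 95/1234 = 0.753 A.

I_p ≈ 0.753 A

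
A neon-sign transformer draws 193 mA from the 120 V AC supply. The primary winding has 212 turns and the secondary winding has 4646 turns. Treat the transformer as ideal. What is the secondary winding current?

I_s/I_p = N_p/N_s, so I_s = 0.193 × 212/4646 = 0.00881 A.

I_s ≈ 0.00881 A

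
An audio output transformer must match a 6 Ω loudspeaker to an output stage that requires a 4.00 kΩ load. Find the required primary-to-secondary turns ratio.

Z_p/Z_s = (N_p/N_s)², so N_p/N_s = √(4000/6) = √667 = 25.8.

N_p/N_s ≈ 25.8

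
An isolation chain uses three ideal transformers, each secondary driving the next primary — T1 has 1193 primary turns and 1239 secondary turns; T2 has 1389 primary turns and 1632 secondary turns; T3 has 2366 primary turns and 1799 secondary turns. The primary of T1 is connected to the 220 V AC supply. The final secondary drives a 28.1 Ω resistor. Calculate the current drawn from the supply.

I_supply ≈ 6.74 A

After T1: V = 220.00 × 1239/1193 = 228.48 V.
After T2: V = 228.48 × 1632/1389 = 268.45 V.
After T3: V = 268.45 × 1799/2366 = 204.12 V.
I_load = 204.12/28.1 = 7.2641 A, so P_out = 204.12 × 7.2641 = 1482.8 W.
All ideal ⇒ P_in = P_out, so I_supply = 1482.8/220 = 6.74 A.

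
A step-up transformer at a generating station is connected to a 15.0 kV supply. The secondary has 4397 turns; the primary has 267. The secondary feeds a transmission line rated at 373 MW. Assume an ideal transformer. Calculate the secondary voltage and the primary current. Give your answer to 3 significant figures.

V_s = V_p × N_s/N_p = 15000 × 4397/267 = 247020 V.
I_s = P/V_s = 3.73×10^8/247020 = 1510.0 A.
I_p = I_s × N_s/N_p = 1510.0 × 4397/267 = 24900 A.

V_s ≈ 247000 V, I_p ≈ 24900 A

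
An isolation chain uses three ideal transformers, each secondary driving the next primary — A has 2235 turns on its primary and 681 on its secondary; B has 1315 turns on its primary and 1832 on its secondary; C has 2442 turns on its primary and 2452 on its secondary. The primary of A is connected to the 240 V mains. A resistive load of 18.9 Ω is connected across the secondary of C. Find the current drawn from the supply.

After A: V = 240.00 × 681/2235 = 73.128 V.
After B: V = 73.128 × 1832/1315 = 101.88 V.
After C: V = 101.88 × 2452/2442 = 102.30 V.
I_load = 102.30/18.9 = 5.4124 A, so P_out = 102.30 × 5.4124 = 553.67 W.
All ideal ⇒ P_in = P_out, so I_supply = 553.67/240 = 2.31 A.

I_supply ≈ 2.31 A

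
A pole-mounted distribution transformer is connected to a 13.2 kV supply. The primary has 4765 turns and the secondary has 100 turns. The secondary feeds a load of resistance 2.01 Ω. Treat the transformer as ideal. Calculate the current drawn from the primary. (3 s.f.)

I_p ≈ 2.89 A

V_s = V_p × N_s/N_p = 13200 × 100/4765 = 277.02 V.
I_s = V_s/R = 277.02/2.01 = 137.82 A.
For an ideal transformer I_p N_p = I_s N_s, so I_p = 137.82 × 100/4765 = 2.89 A.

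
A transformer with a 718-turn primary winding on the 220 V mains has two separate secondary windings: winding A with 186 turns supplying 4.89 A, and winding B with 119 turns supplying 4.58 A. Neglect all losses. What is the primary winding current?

V_A = 220 × 186/718 = 56.992 V; V_B = 220 × 119/718 = 36.462 V.
P_out = V_A I_A + V_B I_B = 56.992×4.89 + 36.462×4.58 = 278.69 + 167.00 = 445.69 W.
Ideal ⇒ P_in = P_out, so I_p = P_out/V_p = 445.69/220 = 2.03 A.

I_p ≈ 2.03 A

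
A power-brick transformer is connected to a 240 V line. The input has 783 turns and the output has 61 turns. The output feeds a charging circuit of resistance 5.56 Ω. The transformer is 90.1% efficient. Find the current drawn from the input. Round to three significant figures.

I_in ≈ 0.291 A

V_out = 240 × 61/783 = 18.697 V.
I_out = V_out/R = 18.697/5.56 = 3.3628 A.
P_out = V_out I_out = 18.697 × 3.3628 = 62.876 W.
P_in = P_out/η = 62.876/0.901 = 69.785 W.
I_in = P_in/V_in = 69.785/240 = 0.291 A.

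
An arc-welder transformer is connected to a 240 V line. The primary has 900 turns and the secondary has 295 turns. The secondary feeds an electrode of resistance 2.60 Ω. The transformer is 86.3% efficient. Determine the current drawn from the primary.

I_p ≈ 11.5 A

V_s = 240 × 295/900 = 78.667 V.
I_s = V_s/R = 78.667/2.60 = 30.256 A.
P_out = V_s I_s = 78.667 × 30.256 = 2380.2 W.
P_in = P_out/η = 2380.2/0.863 = 2758.0 W.
I_p = P_in/V_p = 2758.0/240 = 11.5 A.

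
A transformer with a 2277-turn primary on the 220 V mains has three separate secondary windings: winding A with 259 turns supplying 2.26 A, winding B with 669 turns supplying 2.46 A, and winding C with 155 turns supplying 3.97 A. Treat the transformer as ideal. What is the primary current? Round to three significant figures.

I_p ≈ 1.25 A

V_A = 220 × 259/2277 = 25.024 V; V_B = 220 × 669/2277 = 64.638 V; V_C = 220 × 155/2277 = 14.976 V.
P_out = V_A I_A + V_B I_B + V_C I_C = 25.024×2.26 + 64.638×2.46 + 14.976×3.97 = 56.555 + 159.01 + 59.454 = 275.02 W.
Ideal ⇒ P_in = P_out, so I_p = P_out/V_p = 275.02/220 = 1.25 A.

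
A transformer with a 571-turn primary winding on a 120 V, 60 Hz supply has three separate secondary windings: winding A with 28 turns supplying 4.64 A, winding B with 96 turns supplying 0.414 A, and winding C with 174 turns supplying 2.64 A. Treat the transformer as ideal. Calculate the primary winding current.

I_p ≈ 1.10 A

V_A = 120 × 28/571 = 5.8844 V; V_B = 120 × 96/571 = 20.175 V; V_C = 120 × 174/571 = 36.567 V.
P_out = V_A I_A + V_B I_B + V_C I_C = 5.8844×4.64 + 20.175×0.414 + 36.567×2.64 = 27.304 + 8.3525 + 96.538 = 132.19 W.
Ideal ⇒ P_in = P_out, so I_p = P_out/V_p = 132.19/120 = 1.10 A.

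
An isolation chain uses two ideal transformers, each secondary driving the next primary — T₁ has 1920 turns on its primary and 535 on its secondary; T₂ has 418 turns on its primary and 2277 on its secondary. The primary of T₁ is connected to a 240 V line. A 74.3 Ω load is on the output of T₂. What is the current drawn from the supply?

I_supply ≈ 7.44 A

Secondary of T₁: V = 240.00 × 535/1920 = 66.875 V.
Secondary of T₂: V = 66.875 × 2277/418 = 364.29 V.
I_load = 364.29/74.3 = 4.9030 A, so P_out = 364.29 × 4.9030 = 1786.1 W.
All ideal ⇒ P_in = P_out, so I_supply = 1786.1/240 = 7.44 A.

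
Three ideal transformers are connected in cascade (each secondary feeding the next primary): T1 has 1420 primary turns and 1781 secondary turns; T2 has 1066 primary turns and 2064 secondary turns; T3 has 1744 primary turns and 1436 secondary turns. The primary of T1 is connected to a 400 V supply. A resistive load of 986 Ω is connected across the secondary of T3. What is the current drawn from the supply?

I_supply ≈ 1.62 A

After T1: V = 400.00 × 1781/1420 = 501.69 V.
After T2: V = 501.69 × 2064/1066 = 971.38 V.
After T3: V = 971.38 × 1436/1744 = 799.83 V.
I_load = 799.83/986 = 0.81118 A, so P_out = 799.83 × 0.81118 = 648.81 W.
All ideal ⇒ P_in = P_out, so I_supply = 648.81/400 = 1.62 A.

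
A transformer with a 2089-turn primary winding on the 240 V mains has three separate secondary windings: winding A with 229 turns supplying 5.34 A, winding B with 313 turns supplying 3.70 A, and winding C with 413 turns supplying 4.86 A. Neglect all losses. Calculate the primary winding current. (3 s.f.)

V_A = 240 × 229/2089 = 26.309 V; V_B = 240 × 313/2089 = 35.960 V; V_C = 240 × 413/2089 = 47.449 V.
P_out = V_A I_A + V_B I_B + V_C I_C = 26.309×5.34 + 35.960×3.70 + 47.449×4.86 = 140.49 + 133.05 + 230.60 = 504.14 W.
Ideal ⇒ P_in = P_out, so I_p = P_out/V_p = 504.14/240 = 2.10 A.

I_p ≈ 2.10 A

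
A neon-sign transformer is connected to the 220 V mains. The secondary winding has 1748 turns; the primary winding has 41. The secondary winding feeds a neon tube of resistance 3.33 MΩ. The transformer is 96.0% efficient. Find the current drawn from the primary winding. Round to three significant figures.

V_s = 220 × 1748/41 = 9379.5 V.
I_s = V_s/R = 9379.5/(3.33×10^6) = 0.0028167 A.
P_out = V_s I_s = 9379.5 × 0.0028167 = 26.419 W.
P_in = P_out/η = 26.419/0.960 = 27.520 W.
I_p = P_in/V_p = 27.520/220 = 0.125 A.

I_p ≈ 0.125 A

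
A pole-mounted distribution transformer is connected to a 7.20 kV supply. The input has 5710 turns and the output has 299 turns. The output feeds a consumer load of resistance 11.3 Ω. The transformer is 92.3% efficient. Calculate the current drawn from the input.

V_out = 7200 × 299/5710 = 377.02 V.
I_out = V_out/R = 377.02/11.3 = 33.365 A.
P_out = V_out I_out = 377.02 × 33.365 = 12579 W.
P_in = P_out/η = 12579/0.923 = 13629 W.
I_in = P_in/V_in = 13629/7200 = 1.89 A.

I_in ≈ 1.89 A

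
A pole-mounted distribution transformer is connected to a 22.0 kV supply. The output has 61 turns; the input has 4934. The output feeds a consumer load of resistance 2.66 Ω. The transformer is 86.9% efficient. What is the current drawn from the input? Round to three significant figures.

V_out = 22000 × 61/4934 = 271.99 V.
I_out = V_out/R = 271.99/2.66 = 102.25 A.
P_out = V_out I_out = 271.99 × 102.25 = 27812 W.
P_in = P_out/η = 27812/0.869 = 32004 W.
I_in = P_in/V_in = 32004/22000 = 1.45 A.

I_in ≈ 1.45 A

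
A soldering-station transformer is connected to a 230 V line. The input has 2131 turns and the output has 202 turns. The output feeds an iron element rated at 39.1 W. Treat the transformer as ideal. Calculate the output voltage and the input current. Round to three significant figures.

V_out ≈ 21.8 V, I_in ≈ 0.170 A

V_out = V_in × N_out/N_in = 230 × 202/2131 = 21.802 V.
I_out = P/V_out = 39.1/21.802 = 1.7934 A.
I_in = I_out × N_out/N_in = 1.7934 × 202/2131 = 0.170 A.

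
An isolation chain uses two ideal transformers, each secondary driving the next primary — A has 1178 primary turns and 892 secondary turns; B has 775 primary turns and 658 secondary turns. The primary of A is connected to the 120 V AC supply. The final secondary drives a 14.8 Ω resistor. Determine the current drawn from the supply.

I_supply ≈ 3.35 A

Secondary of A: V = 120.00 × 892/1178 = 90.866 V.
Secondary of B: V = 90.866 × 658/775 = 77.148 V.
I_load = 77.148/14.8 = 5.2127 A, so P_out = 77.148 × 5.2127 = 402.15 W.
All ideal ⇒ P_in = P_out, so I_supply = 402.15/120 = 3.35 A.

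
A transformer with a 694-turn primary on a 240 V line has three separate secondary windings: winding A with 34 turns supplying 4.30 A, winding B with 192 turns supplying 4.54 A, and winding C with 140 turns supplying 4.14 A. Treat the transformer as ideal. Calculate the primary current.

V_A = 240 × 34/694 = 11.758 V; V_B = 240 × 192/694 = 66.398 V; V_C = 240 × 140/694 = 48.415 V.
P_out = V_A I_A + V_B I_B + V_C I_C = 11.758×4.30 + 66.398×4.54 + 48.415×4.14 = 50.559 + 301.45 + 200.44 = 552.44 W.
Ideal ⇒ P_in = P_out, so I_p = P_out/V_p = 552.44/240 = 2.30 A.

I_p ≈ 2.30 A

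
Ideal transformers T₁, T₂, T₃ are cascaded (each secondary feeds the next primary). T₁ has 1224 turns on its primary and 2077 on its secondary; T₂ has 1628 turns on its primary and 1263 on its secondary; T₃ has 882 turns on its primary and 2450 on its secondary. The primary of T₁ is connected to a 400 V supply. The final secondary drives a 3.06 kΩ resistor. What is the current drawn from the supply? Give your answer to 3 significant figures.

Secondary of T₁: V = 400.00 × 2077/1224 = 678.76 V.
Secondary of T₂: V = 678.76 × 1263/1628 = 526.58 V.
Secondary of T₃: V = 526.58 × 2450/882 = 1462.7 V.
I_load = 1462.7/3060 = 0.47801 A, so P_out = 1462.7 × 0.47801 = 699.20 W.
All ideal ⇒ P_in = P_out, so I_supply = 699.20/400 = 1.75 A.

I_supply ≈ 1.75 A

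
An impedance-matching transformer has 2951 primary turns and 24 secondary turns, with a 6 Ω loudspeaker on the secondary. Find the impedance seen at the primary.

Z_p ≈ 90700 Ω

Z_p = (N_p/N_s)² × Z_s = (2951/24)² × 6 = 90700 Ω.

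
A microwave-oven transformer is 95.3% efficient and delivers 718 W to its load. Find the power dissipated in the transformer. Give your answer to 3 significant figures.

P_loss ≈ 35.4 W

P_in = P_out/η = 718/0.953 = 753.410 W.
P_loss = P_in − P_out = 753.410 − 718 = 35.4 W.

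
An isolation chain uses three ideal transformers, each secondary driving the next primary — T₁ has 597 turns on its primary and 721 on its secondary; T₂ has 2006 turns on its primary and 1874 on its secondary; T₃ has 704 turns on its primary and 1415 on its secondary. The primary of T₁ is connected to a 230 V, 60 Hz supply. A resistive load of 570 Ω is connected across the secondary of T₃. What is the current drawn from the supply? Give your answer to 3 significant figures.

I_supply ≈ 2.08 A

After T₁: V = 230.00 × 721/597 = 277.77 V.
After T₂: V = 277.77 × 1874/2006 = 259.49 V.
After T₃: V = 259.49 × 1415/704 = 521.57 V.
I_load = 521.57/570 = 0.91503 A, so P_out = 521.57 × 0.91503 = 477.25 W.
All ideal ⇒ P_in = P_out, so I_supply = 477.25/230 = 2.08 A.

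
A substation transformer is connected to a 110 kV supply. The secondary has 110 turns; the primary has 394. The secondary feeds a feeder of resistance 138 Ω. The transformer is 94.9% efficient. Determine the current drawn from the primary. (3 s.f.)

V_s = 110000 × 110/394 = 30711 V.
I_s = V_s/R = 30711/138 = 222.54 A.
P_out = V_s I_s = 30711 × 222.54 = 6.8344×10^6 W.
P_in = P_out/η = 6.8344×10^6/0.949 = 7.2017×10^6 W.
I_p = P_in/V_p = 7.2017×10^6/110000 = 65.5 A.

I_p ≈ 65.5 A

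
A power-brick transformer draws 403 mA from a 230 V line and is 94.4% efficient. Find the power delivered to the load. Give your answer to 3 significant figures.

P_in = V_p I_p = 230 × 0.403 = 92.690 W.
P_out = η P_in = 0.944 × 92.690 = 87.5 W.

P_out ≈ 87.5 W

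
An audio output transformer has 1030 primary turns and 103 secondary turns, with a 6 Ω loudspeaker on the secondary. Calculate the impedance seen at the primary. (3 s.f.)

Z_p = (N_p/N_s)² × Z_s = (1030/103)² × 6 = 600 Ω.

Z_p ≈ 600 Ω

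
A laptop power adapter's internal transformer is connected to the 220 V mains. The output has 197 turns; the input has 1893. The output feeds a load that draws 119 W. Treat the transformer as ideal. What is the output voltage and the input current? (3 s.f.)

V_out = V_in × N_out/N_in = 220 × 197/1893 = 22.895 V.
I_out = P/V_out = 119/22.895 = 5.1977 A.
I_in = I_out × N_out/N_in = 5.1977 × 197/1893 = 0.541 A.

V_out ≈ 22.9 V, I_in ≈ 0.541 A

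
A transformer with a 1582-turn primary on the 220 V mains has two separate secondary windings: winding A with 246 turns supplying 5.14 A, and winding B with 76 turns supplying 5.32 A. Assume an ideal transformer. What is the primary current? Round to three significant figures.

V_A = 220 × 246/1582 = 34.210 V; V_B = 220 × 76/1582 = 10.569 V.
P_out = V_A I_A + V_B I_B = 34.210×5.14 + 10.569×5.32 = 175.84 + 56.227 = 232.07 W.
Ideal ⇒ P_in = P_out, so I_p = P_out/V_p = 232.07/220 = 1.05 A.

I_p ≈ 1.05 A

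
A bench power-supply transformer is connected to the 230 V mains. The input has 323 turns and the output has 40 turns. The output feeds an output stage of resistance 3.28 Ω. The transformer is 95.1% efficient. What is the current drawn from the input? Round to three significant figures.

I_in ≈ 1.13 A

V_out = 230 × 40/323 = 28.483 V.
I_out = V_out/R = 28.483/3.28 = 8.6838 A.
P_out = V_out I_out = 28.483 × 8.6838 = 247.34 W.
P_in = P_out/η = 247.34/0.951 = 260.09 W.
I_in = P_in/V_in = 260.09/230 = 1.13 A.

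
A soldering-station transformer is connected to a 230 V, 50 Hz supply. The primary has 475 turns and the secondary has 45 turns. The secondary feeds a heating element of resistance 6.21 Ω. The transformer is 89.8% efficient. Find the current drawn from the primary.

I_p ≈ 0.370 A

V_s = 230 × 45/475 = 21.789 V.
I_s = V_s/R = 21.789/6.21 = 3.5088 A.
P_out = V_s I_s = 21.789 × 3.5088 = 76.454 W.
P_in = P_out/η = 76.454/0.898 = 85.138 W.
I_p = P_in/V_p = 85.138/230 = 0.370 A.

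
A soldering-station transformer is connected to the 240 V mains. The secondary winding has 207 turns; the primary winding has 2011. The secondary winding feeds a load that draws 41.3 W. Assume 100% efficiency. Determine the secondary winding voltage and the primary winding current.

V_s ≈ 24.7 V, I_p ≈ 0.172 A

V_s = V_p × N_s/N_p = 240 × 207/2011 = 24.704 V.
I_s = P/V_s = 41.3/24.704 = 1.6718 A.
I_p = I_s × N_s/N_p = 1.6718 × 207/2011 = 0.172 A.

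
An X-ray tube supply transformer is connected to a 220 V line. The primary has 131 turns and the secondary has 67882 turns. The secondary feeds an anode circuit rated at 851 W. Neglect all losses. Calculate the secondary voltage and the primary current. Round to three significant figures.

V_s = V_p × N_s/N_p = 220 × 67882/131 = 114000 V.
I_s = P/V_s = 851/114000 = 0.0074649 A.
I_p = I_s × N_s/N_p = 0.0074649 × 67882/131 = 3.87 A.

V_s ≈ 114000 V, I_p ≈ 3.87 A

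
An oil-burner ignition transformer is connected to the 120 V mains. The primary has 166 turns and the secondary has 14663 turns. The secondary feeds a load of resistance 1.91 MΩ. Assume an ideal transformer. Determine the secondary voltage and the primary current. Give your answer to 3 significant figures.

V_s ≈ 10600 V, I_p ≈ 0.490 A

V_s = V_p × N_s/N_p = 120 × 14663/166 = 10600 V.
I_s = V_s/R = 10600/(1.91×10^6) = 0.0055496 A.
I_p = I_s × N_s/N_p = 0.0055496 × 14663/166 = 0.490 A.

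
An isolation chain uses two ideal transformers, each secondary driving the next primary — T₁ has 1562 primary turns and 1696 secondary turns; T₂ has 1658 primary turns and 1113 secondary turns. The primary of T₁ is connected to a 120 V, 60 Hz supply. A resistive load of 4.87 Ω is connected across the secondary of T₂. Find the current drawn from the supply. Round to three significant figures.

After T₁: V = 120.00 × 1696/1562 = 130.29 V.
After T₂: V = 130.29 × 1113/1658 = 87.465 V.
I_load = 87.465/4.87 = 17.960 A, so P_out = 87.465 × 17.960 = 1570.9 W.
All ideal ⇒ P_in = P_out, so I_supply = 1570.9/120 = 13.1 A.

I_supply ≈ 13.1 A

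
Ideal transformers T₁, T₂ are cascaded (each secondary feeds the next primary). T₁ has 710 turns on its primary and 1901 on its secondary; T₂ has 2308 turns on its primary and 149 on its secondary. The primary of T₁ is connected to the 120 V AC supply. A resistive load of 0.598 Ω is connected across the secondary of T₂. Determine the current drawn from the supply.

Secondary of T₁: V = 120.00 × 1901/710 = 321.30 V.
Secondary of T₂: V = 321.30 × 149/2308 = 20.742 V.
I_load = 20.742/0.598 = 34.686 A, so P_out = 20.742 × 34.686 = 719.47 W.
All ideal ⇒ P_in = P_out, so I_supply = 719.47/120 = 6.00 A.

I_supply ≈ 6.00 A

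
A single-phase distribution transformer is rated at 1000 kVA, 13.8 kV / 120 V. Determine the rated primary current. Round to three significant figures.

I_p = S/V_p = 1000000/13800 = 72.5 A.

I_p ≈ 72.5 A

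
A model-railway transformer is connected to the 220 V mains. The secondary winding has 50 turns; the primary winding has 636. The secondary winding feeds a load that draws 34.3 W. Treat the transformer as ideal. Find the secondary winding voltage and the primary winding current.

V_s ≈ 17.3 V, I_p ≈ 0.156 A

V_s = V_p × N_s/N_p = 220 × 50/636 = 17.296 V.
I_s = P/V_s = 34.3/17.296 = 1.9832 A.
I_p = I_s × N_s/N_p = 1.9832 × 50/636 = 0.156 A.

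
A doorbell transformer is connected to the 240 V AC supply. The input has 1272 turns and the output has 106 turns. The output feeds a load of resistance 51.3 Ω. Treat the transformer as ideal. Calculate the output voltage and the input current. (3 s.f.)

V_out = V_in × N_out/N_in = 240 × 106/1272 = 20.000 V.
I_out = V_out/R = 20.000/51.3 = 0.38986 A.
I_in = I_out × N_out/N_in = 0.38986 × 106/1272 = 0.0325 A.

V_out ≈ 20.0 V, I_in ≈ 0.0325 A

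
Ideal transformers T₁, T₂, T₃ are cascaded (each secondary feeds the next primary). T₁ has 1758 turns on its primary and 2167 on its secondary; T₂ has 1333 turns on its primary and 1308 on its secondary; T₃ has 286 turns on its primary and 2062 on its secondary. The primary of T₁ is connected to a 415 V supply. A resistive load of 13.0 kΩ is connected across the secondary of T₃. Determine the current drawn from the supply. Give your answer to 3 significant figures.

Secondary of T₁: V = 415.00 × 2167/1758 = 511.55 V.
Secondary of T₂: V = 511.55 × 1308/1333 = 501.96 V.
Secondary of T₃: V = 501.96 × 2062/286 = 3619.0 V.
I_load = 3619.0/13000 = 0.27838 A, so P_out = 3619.0 × 0.27838 = 1007.5 W.
All ideal ⇒ P_in = P_out, so I_supply = 1007.5/415 = 2.43 A.

I_supply ≈ 2.43 A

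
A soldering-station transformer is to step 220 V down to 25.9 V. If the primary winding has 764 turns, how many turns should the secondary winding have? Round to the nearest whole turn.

N_s = 90 turns

N_s/N_p = V_s/V_p, so N_s = 764 × 25.9/220 = 89.9 ≈ 90 turns.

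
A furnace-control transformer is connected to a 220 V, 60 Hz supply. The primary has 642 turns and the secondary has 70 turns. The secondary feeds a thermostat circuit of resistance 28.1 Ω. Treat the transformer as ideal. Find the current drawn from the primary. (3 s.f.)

V_s = V_p × N_s/N_p = 220 × 70/642 = 23.988 V.
I_s = V_s/R = 23.988/28.1 = 0.85365 A.
For an ideal transformer I_p N_p = I_s N_s, so I_p = 0.85365 × 70/642 = 0.0931 A.

I_p ≈ 0.0931 A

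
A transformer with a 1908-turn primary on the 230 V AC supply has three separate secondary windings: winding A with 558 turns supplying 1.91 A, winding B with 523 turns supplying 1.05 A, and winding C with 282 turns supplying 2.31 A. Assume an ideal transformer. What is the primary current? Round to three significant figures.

I_p ≈ 1.19 A

V_A = 230 × 558/1908 = 67.264 V; V_B = 230 × 523/1908 = 63.045 V; V_C = 230 × 282/1908 = 33.994 V.
P_out = V_A I_A + V_B I_B + V_C I_C = 67.264×1.91 + 63.045×1.05 + 33.994×2.31 = 128.47 + 66.197 + 78.525 = 273.20 W.
Ideal ⇒ P_in = P_out, so I_p = P_out/V_p = 273.20/230 = 1.19 A.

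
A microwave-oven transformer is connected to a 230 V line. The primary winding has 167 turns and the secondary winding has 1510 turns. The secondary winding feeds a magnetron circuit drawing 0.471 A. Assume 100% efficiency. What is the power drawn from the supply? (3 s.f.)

P ≈ 980 W

I_p = I_s × N_s/N_p = 0.471 × 1510/167 = 4.2587 A.
P = V_p I_p = 230 × 4.2587 = 980 W.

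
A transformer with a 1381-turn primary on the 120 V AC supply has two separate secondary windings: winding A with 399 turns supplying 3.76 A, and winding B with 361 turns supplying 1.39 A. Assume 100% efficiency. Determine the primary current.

I_p ≈ 1.45 A

V_A = 120 × 399/1381 = 34.671 V; V_B = 120 × 361/1381 = 31.369 V.
P_out = V_A I_A + V_B I_B = 34.671×3.76 + 31.369×1.39 = 130.36 + 43.602 = 173.96 W.
Ideal ⇒ P_in = P_out, so I_p = P_out/V_p = 173.96/120 = 1.45 A.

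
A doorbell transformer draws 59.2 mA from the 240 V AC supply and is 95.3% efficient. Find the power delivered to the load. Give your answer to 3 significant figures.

P_out ≈ 13.5 W

P_in = V_in I_in = 240 × 0.0592 = 14.208 W.
P_out = η P_in = 0.953 × 14.208 = 13.5 W.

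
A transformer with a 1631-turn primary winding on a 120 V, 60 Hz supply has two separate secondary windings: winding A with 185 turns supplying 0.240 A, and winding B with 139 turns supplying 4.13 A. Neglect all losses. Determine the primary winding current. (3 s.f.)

I_p ≈ 0.379 A

V_A = 120 × 185/1631 = 13.611 V; V_B = 120 × 139/1631 = 10.227 V.
P_out = V_A I_A + V_B I_B = 13.611×0.240 + 10.227×4.13 = 3.2667 + 42.237 = 45.504 W.
Ideal ⇒ P_in = P_out, so I_p = P_out/V_p = 45.504/120 = 0.379 A.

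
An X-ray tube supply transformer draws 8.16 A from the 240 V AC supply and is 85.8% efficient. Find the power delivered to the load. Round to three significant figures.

P_in = V_p I_p = 240 × 8.16 = 1958.4 W.
P_out = η P_in = 0.858 × 1958.4 = 1680 W.

P_out ≈ 1680 W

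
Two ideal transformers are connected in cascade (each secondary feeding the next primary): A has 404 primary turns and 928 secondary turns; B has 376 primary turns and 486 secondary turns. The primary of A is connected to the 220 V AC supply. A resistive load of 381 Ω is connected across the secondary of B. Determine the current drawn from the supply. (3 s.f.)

I_supply ≈ 5.09 A

After A: V = 220.00 × 928/404 = 505.35 V.
After B: V = 505.35 × 486/376 = 653.19 V.
I_load = 653.19/381 = 1.7144 A, so P_out = 653.19 × 1.7144 = 1119.8 W.
All ideal ⇒ P_in = P_out, so I_supply = 1119.8/220 = 5.09 A.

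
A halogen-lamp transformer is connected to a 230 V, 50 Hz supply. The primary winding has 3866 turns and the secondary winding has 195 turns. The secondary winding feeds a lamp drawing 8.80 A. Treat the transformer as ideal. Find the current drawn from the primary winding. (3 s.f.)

I_p ≈ 0.444 A

For an ideal transformer I_p N_p = I_s N_s, so I_p = 8.80 × 195/3866 = 0.444 A.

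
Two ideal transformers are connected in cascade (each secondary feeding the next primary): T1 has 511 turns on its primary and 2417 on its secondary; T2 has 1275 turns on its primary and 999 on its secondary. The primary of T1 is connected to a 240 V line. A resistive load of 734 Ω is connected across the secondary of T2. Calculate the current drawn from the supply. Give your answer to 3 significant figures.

Secondary of T1: V = 240.00 × 2417/511 = 1135.2 V.
Secondary of T2: V = 1135.2 × 999/1275 = 889.45 V.
I_load = 889.45/734 = 1.2118 A, so P_out = 889.45 × 1.2118 = 1077.8 W.
All ideal ⇒ P_in = P_out, so I_supply = 1077.8/240 = 4.49 A.

I_supply ≈ 4.49 A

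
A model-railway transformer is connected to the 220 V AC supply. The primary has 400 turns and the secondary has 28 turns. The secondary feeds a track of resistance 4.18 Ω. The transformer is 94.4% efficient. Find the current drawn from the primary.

V_s = 220 × 28/400 = 15.400 V.
I_s = V_s/R = 15.400/4.18 = 3.6842 A.
P_out = V_s I_s = 15.400 × 3.6842 = 56.737 W.
P_in = P_out/η = 56.737/0.944 = 60.103 W.
I_p = P_in/V_p = 60.103/220 = 0.273 A.

I_p ≈ 0.273 A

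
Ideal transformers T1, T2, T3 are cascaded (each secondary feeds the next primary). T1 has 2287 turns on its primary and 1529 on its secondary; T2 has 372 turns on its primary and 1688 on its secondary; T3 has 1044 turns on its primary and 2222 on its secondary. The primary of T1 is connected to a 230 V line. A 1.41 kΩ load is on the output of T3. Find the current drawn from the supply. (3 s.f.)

I_supply ≈ 6.80 A

Secondary of T1: V = 230.00 × 1529/2287 = 153.77 V.
Secondary of T2: V = 153.77 × 1688/372 = 697.75 V.
Secondary of T3: V = 697.75 × 2222/1044 = 1485.1 V.
I_load = 1485.1/1410 = 1.0532 A, so P_out = 1485.1 × 1.0532 = 1564.1 W.
All ideal ⇒ P_in = P_out, so I_supply = 1564.1/230 = 6.80 A.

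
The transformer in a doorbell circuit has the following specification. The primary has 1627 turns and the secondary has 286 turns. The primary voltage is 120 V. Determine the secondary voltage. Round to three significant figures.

V_s/V_p = N_s/N_p, so V_s = 120 × 286/1627 = 21.1 V.

V_s ≈ 21.1 V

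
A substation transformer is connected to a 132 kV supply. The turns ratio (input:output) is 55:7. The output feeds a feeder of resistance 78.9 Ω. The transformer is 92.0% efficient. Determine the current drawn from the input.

V_out = 132000 × 7/55 = 16800 V.
I_out = V_out/R = 16800/78.9 = 212.93 A.
P_out = V_out I_out = 16800 × 212.93 = 3.5772×10^6 W.
P_in = P_out/η = 3.5772×10^6/0.920 = 3.8882×10^6 W.
I_in = P_in/V_in = 3.8882×10^6/132000 = 29.5 A.

I_in ≈ 29.5 A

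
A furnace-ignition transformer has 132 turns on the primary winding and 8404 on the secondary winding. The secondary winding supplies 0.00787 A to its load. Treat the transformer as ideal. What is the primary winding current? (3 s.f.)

I_p ≈ 0.501 A

For an ideal transformer I_p/I_s = N_s/N_p, so I_p = 0.00787 × 8404/132 = 0.501 A.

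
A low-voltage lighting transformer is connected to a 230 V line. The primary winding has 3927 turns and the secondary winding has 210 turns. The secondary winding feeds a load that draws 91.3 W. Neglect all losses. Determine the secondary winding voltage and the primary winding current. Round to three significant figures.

V_s ≈ 12.3 V, I_p ≈ 0.397 A

V_s = V_p × N_s/N_p = 230 × 210/3927 = 12.299 V.
I_s = P/V_s = 91.3/12.299 = 7.4231 A.
I_p = I_s × N_s/N_p = 7.4231 × 210/3927 = 0.397 A.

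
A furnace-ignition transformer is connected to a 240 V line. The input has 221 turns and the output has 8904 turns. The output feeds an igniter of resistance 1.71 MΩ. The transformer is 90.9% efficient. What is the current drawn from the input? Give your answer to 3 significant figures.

V_out = 240 × 8904/221 = 9669.5 V.
I_out = V_out/R = 9669.5/(1.71×10^6) = 0.0056547 A.
P_out = V_out I_out = 9669.5 × 0.0056547 = 54.678 W.
P_in = P_out/η = 54.678/0.909 = 60.152 W.
I_in = P_in/V_in = 60.152/240 = 0.251 A.

I_in ≈ 0.251 A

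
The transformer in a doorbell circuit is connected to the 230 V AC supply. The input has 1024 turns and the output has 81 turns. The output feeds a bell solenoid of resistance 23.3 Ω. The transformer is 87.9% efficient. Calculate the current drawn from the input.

I_in ≈ 0.0703 A

V_out = 230 × 81/1024 = 18.193 V.
I_out = V_out/R = 18.193/23.3 = 0.78083 A.
P_out = V_out I_out = 18.193 × 0.78083 = 14.206 W.
P_in = P_out/η = 14.206/0.879 = 16.161 W.
I_in = P_in/V_in = 16.161/230 = 0.0703 A.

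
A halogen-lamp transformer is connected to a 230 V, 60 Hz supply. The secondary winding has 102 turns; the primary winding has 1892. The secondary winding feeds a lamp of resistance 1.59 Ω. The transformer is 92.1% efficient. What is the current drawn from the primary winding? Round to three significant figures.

V_s = 230 × 102/1892 = 12.400 V.
I_s = V_s/R = 12.400/1.59 = 7.7985 A.
P_out = V_s I_s = 12.400 × 7.7985 = 96.698 W.
P_in = P_out/η = 96.698/0.921 = 104.99 W.
I_p = P_in/V_p = 104.99/230 = 0.456 A.

I_p ≈ 0.456 A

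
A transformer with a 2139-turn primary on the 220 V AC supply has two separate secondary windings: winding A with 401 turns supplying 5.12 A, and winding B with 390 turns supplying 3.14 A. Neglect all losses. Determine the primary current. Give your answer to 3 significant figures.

I_p ≈ 1.53 A

V_A = 220 × 401/2139 = 41.244 V; V_B = 220 × 390/2139 = 40.112 V.
P_out = V_A I_A + V_B I_B = 41.244×5.12 + 40.112×3.14 = 211.17 + 125.95 = 337.12 W.
Ideal ⇒ P_in = P_out, so I_p = P_out/V_p = 337.12/220 = 1.53 A.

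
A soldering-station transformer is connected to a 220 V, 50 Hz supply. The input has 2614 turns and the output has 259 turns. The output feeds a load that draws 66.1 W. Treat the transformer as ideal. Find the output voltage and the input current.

V_out ≈ 21.8 V, I_in ≈ 0.300 A

V_out = V_in × N_out/N_in = 220 × 259/2614 = 21.798 V.
I_out = P/V_out = 66.1/21.798 = 3.0324 A.
I_in = I_out × N_out/N_in = 3.0324 × 259/2614 = 0.300 A.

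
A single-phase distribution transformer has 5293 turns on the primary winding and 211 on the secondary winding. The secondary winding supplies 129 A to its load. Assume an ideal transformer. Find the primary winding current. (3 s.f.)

I_p ≈ 5.14 A

For an ideal transformer I_p/I_s = N_s/N_p, so I_p = 129 × 211/5293 = 5.14 A.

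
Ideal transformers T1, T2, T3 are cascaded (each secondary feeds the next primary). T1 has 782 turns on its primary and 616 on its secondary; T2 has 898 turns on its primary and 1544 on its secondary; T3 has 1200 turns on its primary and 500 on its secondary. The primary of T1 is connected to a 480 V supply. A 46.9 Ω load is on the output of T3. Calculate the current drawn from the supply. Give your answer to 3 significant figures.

I_supply ≈ 3.26 A

After T1: V = 480.00 × 616/782 = 378.11 V.
After T2: V = 378.11 × 1544/898 = 650.11 V.
After T3: V = 650.11 × 500/1200 = 270.88 V.
I_load = 270.88/46.9 = 5.7757 A, so P_out = 270.88 × 5.7757 = 1564.5 W.
All ideal ⇒ P_in = P_out, so I_supply = 1564.5/480 = 3.26 A.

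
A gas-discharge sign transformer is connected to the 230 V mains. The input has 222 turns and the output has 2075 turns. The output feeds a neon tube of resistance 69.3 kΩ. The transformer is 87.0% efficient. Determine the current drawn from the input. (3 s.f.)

V_out = 230 × 2075/222 = 2149.8 V.
I_out = V_out/R = 2149.8/69300 = 0.031021 A.
P_out = V_out I_out = 2149.8 × 0.031021 = 66.689 W.
P_in = P_out/η = 66.689/0.870 = 76.654 W.
I_in = P_in/V_in = 76.654/230 = 0.333 A.

I_in ≈ 0.333 A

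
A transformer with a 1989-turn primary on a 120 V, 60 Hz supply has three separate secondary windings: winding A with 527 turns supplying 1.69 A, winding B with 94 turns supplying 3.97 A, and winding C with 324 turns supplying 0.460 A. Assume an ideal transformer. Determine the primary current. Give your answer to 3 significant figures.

I_p ≈ 0.710 A

V_A = 120 × 527/1989 = 31.795 V; V_B = 120 × 94/1989 = 5.6712 V; V_C = 120 × 324/1989 = 19.548 V.
P_out = V_A I_A + V_B I_B + V_C I_C = 31.795×1.69 + 5.6712×3.97 + 19.548×0.460 = 53.733 + 22.515 + 8.9919 = 85.240 W.
Ideal ⇒ P_in = P_out, so I_p = P_out/V_p = 85.240/120 = 0.710 A.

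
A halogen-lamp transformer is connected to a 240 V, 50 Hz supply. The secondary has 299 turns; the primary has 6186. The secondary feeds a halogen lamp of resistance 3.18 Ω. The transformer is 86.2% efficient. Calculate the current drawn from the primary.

I_p ≈ 0.205 A

V_s = 240 × 299/6186 = 11.600 V.
I_s = V_s/R = 11.600/3.18 = 3.6479 A.
P_out = V_s I_s = 11.600 × 3.6479 = 42.317 W.
P_in = P_out/η = 42.317/0.862 = 49.092 W.
I_p = P_in/V_p = 49.092/240 = 0.205 A.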